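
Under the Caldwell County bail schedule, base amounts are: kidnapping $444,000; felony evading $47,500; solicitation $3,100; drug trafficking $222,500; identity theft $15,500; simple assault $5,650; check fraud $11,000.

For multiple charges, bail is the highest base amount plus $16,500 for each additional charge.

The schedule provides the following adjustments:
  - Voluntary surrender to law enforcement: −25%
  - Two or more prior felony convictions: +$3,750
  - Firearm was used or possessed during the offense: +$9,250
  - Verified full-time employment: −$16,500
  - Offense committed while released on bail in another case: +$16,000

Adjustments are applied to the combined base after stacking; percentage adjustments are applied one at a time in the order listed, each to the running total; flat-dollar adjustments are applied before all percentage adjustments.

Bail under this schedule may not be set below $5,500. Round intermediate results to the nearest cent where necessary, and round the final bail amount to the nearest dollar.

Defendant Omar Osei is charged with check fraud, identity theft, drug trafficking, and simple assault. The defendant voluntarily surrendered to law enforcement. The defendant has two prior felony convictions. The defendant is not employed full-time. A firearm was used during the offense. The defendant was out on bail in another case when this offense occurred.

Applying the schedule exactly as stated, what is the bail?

Base amounts from the schedule: check fraud $11,000; identity theft $15,500; drug trafficking $222,500; simple assault $5,650.
Stacking rule: highest base plus $16,500 per additional charge. Highest is drug trafficking at $222,500; 3 additional charges → +$49,500. Combined base = $272,000.
Two or more prior felony convictions (+$3,750 flat): $272,000 + $3,750 = $275,750.
Firearm was used or possessed during the offense (+$9,250 flat): $275,750 + $9,250 = $285,000.
Offense committed while released on bail in another case (+$16,000 flat): $285,000 + $16,000 = $301,000.
Voluntary surrender to law enforcement (−25%): $301,000 × 0.75 = $225,750.
$225,750 is at or above the $5,500 minimum.

$225,750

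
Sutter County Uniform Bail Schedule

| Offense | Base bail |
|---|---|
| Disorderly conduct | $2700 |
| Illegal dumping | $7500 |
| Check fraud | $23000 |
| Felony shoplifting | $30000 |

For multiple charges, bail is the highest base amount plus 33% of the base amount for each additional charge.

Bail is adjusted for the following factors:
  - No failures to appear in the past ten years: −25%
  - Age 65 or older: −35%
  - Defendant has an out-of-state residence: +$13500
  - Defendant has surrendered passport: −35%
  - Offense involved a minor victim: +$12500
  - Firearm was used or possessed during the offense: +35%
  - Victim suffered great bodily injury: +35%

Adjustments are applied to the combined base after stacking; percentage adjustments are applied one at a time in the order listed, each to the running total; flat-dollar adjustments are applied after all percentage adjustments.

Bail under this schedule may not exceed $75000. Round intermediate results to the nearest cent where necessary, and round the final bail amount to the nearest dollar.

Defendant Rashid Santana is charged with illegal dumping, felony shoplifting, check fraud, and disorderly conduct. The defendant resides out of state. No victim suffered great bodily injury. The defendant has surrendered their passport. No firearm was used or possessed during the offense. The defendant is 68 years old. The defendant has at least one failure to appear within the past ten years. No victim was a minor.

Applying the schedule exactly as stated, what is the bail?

$30804

Base amounts from the schedule: illegal dumping $7500; felony shoplifting $30000; check fraud $23000; disorderly conduct $2700.
Stacking rule: highest base plus 33% of each additional charge. Highest is felony shoplifting at $30000. Additional: $7500 × 33% = $2475; $23000 × 33% = $7590; $2700 × 33% = $891. Combined base = $30000 + $10956 = $40956.
Age 65 or older (−35%): $40956 × 0.65 = $26621.40.
Defendant has surrendered passport (−35%): $26621.40 × 0.65 = $17303.91.
Defendant has an out-of-state residence (+$13500 flat): $17303.91 + $13500 = $30803.91.
$30803.91 is within the $75000 maximum.
Rounded to the nearest dollar: $30804.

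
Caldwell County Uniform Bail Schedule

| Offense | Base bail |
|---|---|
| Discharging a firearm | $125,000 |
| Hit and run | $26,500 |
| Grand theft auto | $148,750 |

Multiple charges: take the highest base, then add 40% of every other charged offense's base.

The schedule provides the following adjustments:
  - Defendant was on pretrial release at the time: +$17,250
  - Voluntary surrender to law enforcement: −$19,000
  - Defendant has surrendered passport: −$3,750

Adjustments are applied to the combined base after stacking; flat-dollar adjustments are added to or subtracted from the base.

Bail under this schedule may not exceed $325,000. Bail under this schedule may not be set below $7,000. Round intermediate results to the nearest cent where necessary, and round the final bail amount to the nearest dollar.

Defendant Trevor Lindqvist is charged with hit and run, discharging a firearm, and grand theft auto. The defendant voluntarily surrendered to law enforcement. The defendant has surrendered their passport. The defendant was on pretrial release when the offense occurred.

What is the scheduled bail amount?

$203,850

Base amounts from the schedule: hit and run $26,500; discharging a firearm $125,000; grand theft auto $148,750.
Stacking rule: highest base plus 40% of each additional charge. Highest is grand theft auto at $148,750. Additional: $26,500 × 40% = $10,600; $125,000 × 40% = $50,000. Combined base = $148,750 + $60,600 = $209,350.
Defendant was on pretrial release at the time (+$17,250 flat): $209,350 + $17,250 = $226,600.
Voluntary surrender to law enforcement (−$19,000 flat): $226,600 − $19,000 = $207,600.
Defendant has surrendered passport (−$3,750 flat): $207,600 − $3,750 = $203,850.
$203,850 is within the $325,000 maximum.
$203,850 is at or above the $7,000 minimum.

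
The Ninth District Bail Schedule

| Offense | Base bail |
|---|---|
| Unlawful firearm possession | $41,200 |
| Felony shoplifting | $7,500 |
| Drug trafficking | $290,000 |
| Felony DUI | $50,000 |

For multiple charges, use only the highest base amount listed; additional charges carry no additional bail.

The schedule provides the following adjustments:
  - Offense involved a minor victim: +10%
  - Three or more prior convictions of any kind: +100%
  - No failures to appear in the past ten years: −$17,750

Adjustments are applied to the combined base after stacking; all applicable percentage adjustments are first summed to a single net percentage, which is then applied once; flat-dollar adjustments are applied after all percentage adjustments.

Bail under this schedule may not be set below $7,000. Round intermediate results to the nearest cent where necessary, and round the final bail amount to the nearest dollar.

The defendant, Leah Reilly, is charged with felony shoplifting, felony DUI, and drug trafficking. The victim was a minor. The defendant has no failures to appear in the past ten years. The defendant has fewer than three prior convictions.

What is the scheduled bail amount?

$301,250

Base amounts from the schedule: felony shoplifting $7,500; felony DUI $50,000; drug trafficking $290,000.
Stacking rule: use the highest base only. Highest is drug trafficking at $290,000. Combined base = $290,000.
Offense involved a minor victim (+10%): $290,000 × 1.1 = $319,000.
No failures to appear in the past ten years (−$17,750 flat): $319,000 − $17,750 = $301,250.
$301,250 is at or above the $7,000 minimum.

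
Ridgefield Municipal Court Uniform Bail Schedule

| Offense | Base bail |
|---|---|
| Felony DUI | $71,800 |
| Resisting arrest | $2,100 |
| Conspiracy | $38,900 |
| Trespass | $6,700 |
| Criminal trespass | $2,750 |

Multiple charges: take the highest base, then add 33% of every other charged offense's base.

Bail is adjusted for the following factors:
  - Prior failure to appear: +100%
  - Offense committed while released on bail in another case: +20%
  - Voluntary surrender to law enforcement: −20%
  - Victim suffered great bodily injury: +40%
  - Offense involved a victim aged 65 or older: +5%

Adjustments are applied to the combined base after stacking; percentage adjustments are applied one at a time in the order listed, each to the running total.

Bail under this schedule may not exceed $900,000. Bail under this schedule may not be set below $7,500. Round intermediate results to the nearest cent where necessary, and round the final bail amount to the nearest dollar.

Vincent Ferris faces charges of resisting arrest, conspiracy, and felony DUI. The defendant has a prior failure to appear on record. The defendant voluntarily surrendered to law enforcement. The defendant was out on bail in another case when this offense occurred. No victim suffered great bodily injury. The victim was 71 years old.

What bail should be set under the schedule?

$172,025

Base amounts from the schedule: resisting arrest $2,100; conspiracy $38,900; felony DUI $71,800.
Stacking rule: highest base plus 33% of each additional charge. Highest is felony DUI at $71,800. Additional: $2,100 × 33% = $693; $38,900 × 33% = $12,837. Combined base = $71,800 + $13,530 = $85,330.
Prior failure to appear (+100%): $85,330 × 2 = $170,660.
Offense committed while released on bail in another case (+20%): $170,660 × 1.2 = $204,792.
Voluntary surrender to law enforcement (−20%): $204,792 × 0.8 = $163,833.60.
Offense involved a victim aged 65 or older (+5%): $163,833.60 × 1.05 = $172,025.28.
$172,025.28 is within the $900,000 maximum.
$172,025.28 is at or above the $7,500 minimum.
Rounded to the nearest dollar: $172,025.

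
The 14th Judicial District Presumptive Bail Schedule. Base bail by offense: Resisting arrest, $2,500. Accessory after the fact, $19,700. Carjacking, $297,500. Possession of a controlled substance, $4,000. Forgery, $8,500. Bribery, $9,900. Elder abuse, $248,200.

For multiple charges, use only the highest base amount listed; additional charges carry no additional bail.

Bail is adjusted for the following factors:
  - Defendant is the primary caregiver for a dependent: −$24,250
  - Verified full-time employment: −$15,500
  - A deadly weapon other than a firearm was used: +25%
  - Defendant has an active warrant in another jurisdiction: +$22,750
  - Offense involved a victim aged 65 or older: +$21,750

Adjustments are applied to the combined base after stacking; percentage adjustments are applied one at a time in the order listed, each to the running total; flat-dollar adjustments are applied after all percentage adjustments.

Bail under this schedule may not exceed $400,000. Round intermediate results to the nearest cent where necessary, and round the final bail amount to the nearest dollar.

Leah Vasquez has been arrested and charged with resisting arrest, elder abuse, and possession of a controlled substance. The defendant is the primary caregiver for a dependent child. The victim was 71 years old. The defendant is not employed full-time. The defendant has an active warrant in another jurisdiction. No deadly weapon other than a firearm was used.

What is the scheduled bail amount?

$268,450

Base amounts from the schedule: resisting arrest $2,500; elder abuse $248,200; possession of a controlled substance $4,000.
Stacking rule: use the highest base only. Highest is elder abuse at $248,200. Combined base = $248,200.
Defendant is the primary caregiver for a dependent (−$24,250 flat): $248,200 − $24,250 = $223,950.
Defendant has an active warrant in another jurisdiction (+$22,750 flat): $223,950 + $22,750 = $246,700.
Offense involved a victim aged 65 or older (+$21,750 flat): $246,700 + $21,750 = $268,450.
$268,450 is within the $400,000 maximum.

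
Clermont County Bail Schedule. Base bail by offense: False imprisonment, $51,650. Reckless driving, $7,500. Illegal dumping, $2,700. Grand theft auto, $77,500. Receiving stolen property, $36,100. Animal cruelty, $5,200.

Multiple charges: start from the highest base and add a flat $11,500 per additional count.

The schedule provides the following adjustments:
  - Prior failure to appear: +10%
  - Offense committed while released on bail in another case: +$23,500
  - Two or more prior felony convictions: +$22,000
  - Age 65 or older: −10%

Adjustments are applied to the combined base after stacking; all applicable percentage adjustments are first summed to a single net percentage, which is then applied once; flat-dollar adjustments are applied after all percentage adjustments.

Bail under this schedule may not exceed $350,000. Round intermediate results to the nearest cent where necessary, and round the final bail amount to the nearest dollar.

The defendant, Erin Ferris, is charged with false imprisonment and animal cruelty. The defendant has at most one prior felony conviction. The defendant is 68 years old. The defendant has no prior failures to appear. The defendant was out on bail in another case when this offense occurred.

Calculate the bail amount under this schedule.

$80,335

Base amounts from the schedule: false imprisonment $51,650; animal cruelty $5,200.
Stacking rule: highest base plus $11,500 per additional charge. Highest is false imprisonment at $51,650; 1 additional charge → +$11,500. Combined base = $63,150.
Age 65 or older (−10%): $63,150 × 0.9 = $56,835.
Offense committed while released on bail in another case (+$23,500 flat): $56,835 + $23,500 = $80,335.
$80,335 is within the $350,000 maximum.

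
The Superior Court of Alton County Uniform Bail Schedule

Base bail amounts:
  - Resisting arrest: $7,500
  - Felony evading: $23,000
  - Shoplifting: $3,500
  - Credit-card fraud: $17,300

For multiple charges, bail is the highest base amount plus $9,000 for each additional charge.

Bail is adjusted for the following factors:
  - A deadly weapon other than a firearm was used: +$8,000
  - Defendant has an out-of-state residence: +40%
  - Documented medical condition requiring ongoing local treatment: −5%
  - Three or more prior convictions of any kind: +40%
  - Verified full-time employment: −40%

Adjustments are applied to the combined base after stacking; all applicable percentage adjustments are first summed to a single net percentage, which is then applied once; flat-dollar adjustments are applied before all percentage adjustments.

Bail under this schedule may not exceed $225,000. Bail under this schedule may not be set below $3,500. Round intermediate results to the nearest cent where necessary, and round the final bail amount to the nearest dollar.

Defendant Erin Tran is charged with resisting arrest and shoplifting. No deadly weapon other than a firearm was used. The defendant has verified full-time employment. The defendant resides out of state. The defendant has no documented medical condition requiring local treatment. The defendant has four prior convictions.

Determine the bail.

$23,100

Base amounts from the schedule: resisting arrest $7,500; shoplifting $3,500.
Stacking rule: highest base plus $9,000 per additional charge. Highest is resisting arrest at $7,500; 1 additional charge → +$9,000. Combined base = $16,500.
Net percentage adjustment: +40% +40% −40% = +40%. $16,500 × 1.4 = $23,100.
$23,100 is within the $225,000 maximum.
$23,100 is at or above the $3,500 minimum.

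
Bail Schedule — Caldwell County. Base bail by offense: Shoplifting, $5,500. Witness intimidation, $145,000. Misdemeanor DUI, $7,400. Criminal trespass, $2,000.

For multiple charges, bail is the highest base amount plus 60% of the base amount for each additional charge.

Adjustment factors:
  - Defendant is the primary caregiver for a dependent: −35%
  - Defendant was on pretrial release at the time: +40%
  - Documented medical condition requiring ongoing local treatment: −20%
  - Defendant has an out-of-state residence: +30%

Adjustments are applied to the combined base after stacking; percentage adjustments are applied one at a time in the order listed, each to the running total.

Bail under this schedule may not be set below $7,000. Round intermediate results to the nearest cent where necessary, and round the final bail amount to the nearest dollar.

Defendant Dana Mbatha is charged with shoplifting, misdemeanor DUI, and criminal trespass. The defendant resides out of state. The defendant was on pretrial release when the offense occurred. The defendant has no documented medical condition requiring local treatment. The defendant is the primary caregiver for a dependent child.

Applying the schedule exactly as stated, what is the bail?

$14,078

Base amounts from the schedule: shoplifting $5,500; misdemeanor DUI $7,400; criminal trespass $2,000.
Stacking rule: highest base plus 60% of each additional charge. Highest is misdemeanor DUI at $7,400. Additional: $5,500 × 60% = $3,300; $2,000 × 60% = $1,200. Combined base = $7,400 + $4,500 = $11,900.
Defendant is the primary caregiver for a dependent (−35%): $11,900 × 0.65 = $7,735.
Defendant was on pretrial release at the time (+40%): $7,735 × 1.4 = $10,829.
Defendant has an out-of-state residence (+30%): $10,829 × 1.3 = $14,077.70.
$14,077.70 is at or above the $7,000 minimum.
Rounded to the nearest dollar: $14,078.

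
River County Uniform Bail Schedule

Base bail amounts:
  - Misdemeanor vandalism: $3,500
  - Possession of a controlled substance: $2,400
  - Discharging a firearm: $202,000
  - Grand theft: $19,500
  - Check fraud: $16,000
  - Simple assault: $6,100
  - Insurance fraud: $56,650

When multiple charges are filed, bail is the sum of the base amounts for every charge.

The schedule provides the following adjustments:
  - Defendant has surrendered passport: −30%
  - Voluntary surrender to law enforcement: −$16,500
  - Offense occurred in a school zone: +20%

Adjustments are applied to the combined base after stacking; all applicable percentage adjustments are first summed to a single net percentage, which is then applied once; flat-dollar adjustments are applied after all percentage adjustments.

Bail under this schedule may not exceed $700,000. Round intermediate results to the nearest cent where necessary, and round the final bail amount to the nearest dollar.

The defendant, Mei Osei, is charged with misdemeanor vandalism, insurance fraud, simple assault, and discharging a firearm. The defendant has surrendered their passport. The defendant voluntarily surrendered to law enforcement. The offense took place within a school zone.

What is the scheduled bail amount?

Base amounts from the schedule: misdemeanor vandalism $3,500; insurance fraud $56,650; simple assault $6,100; discharging a firearm $202,000.
Stacking rule: sum of all bases. $3,500 + $56,650 + $6,100 + $202,000 = $268,250.
Net percentage adjustment: −30% +20% = −10%. $268,250 × 0.9 = $241,425.
Voluntary surrender to law enforcement (−$16,500 flat): $241,425 − $16,500 = $224,925.
$224,925 is within the $700,000 maximum.

$224,925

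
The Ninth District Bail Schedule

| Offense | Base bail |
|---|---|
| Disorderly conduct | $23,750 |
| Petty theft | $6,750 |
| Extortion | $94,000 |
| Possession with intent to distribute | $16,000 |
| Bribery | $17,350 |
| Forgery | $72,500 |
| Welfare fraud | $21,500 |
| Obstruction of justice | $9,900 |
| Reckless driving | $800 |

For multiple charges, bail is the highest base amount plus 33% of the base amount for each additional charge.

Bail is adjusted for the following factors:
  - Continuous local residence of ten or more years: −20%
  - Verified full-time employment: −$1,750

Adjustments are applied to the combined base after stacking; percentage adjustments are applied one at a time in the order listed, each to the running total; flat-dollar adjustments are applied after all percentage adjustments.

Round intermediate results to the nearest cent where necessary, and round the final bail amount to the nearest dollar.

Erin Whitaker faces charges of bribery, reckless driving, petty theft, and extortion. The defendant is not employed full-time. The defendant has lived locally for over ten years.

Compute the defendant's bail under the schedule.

Base amounts from the schedule: bribery $17,350; reckless driving $800; petty theft $6,750; extortion $94,000.
Stacking rule: highest base plus 33% of each additional charge. Highest is extortion at $94,000. Additional: $17,350 × 33% = $5,725.50; $800 × 33% = $264; $6,750 × 33% = $2,227.50. Combined base = $94,000 + $8,217 = $102,217.
Continuous local residence of ten or more years (−20%): $102,217 × 0.8 = $81,773.60.
Rounded to the nearest dollar: $81,774.

$81,774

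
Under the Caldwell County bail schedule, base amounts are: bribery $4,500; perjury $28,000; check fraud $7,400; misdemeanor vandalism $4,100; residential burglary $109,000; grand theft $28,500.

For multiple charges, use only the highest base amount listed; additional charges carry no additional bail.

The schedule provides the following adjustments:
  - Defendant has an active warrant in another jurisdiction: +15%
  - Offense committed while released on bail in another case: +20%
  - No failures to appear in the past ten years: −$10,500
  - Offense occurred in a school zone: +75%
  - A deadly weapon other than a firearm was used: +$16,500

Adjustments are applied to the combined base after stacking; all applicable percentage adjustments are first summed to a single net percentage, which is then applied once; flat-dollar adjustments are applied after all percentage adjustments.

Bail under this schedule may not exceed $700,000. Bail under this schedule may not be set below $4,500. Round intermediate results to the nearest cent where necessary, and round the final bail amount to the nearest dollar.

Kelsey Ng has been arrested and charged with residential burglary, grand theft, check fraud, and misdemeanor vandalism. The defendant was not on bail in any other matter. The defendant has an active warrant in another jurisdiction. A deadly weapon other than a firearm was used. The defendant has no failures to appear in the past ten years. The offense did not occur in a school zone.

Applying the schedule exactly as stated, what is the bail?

Base amounts from the schedule: residential burglary $109,000; grand theft $28,500; check fraud $7,400; misdemeanor vandalism $4,100.
Stacking rule: use the highest base only. Highest is residential burglary at $109,000. Combined base = $109,000.
Defendant has an active warrant in another jurisdiction (+15%): $109,000 × 1.15 = $125,350.
No failures to appear in the past ten years (−$10,500 flat): $125,350 − $10,500 = $114,850.
A deadly weapon other than a firearm was used (+$16,500 flat): $114,850 + $16,500 = $131,350.
$131,350 is within the $700,000 maximum.
$131,350 is at or above the $4,500 minimum.

$131,350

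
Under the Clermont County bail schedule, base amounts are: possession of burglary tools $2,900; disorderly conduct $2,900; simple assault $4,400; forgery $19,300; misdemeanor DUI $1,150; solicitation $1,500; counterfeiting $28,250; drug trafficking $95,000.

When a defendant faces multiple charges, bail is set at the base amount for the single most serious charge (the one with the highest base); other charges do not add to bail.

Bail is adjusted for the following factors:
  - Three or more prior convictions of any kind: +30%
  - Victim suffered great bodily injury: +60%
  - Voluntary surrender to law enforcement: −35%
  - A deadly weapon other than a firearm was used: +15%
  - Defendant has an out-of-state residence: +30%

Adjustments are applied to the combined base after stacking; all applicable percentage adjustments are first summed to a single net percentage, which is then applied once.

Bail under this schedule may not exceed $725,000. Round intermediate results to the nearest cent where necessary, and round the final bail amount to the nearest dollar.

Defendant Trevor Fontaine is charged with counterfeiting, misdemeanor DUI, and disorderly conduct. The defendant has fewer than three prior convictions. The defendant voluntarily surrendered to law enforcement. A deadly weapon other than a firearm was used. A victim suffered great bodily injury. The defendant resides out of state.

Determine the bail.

Base amounts from the schedule: counterfeiting $28,250; misdemeanor DUI $1,150; disorderly conduct $2,900.
Stacking rule: use the highest base only. Highest is counterfeiting at $28,250. Combined base = $28,250.
Net percentage adjustment: +60% −35% +15% +30% = +70%. $28,250 × 1.7 = $48,025.
$48,025 is within the $725,000 maximum.

$48,025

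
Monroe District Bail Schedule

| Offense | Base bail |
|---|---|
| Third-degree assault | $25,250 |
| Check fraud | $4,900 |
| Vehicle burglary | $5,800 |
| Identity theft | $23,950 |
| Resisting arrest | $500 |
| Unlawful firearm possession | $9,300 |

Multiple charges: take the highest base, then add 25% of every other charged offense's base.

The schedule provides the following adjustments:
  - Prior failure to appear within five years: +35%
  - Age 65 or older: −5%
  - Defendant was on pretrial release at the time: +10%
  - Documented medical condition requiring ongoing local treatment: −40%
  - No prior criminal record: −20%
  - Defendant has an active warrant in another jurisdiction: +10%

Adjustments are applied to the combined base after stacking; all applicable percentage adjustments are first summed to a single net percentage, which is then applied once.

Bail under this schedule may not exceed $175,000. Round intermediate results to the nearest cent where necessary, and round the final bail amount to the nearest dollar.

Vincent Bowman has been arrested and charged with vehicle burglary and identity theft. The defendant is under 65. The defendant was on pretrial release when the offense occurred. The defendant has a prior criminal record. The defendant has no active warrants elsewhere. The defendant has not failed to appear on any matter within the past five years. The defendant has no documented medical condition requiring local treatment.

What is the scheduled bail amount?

$27,940

Base amounts from the schedule: vehicle burglary $5,800; identity theft $23,950.
Stacking rule: highest base plus 25% of each additional charge. Highest is identity theft at $23,950. Additional: $5,800 × 25% = $1,450. Combined base = $23,950 + $1,450 = $25,400.
Defendant was on pretrial release at the time (+10%): $25,400 × 1.1 = $27,940.
$27,940 is within the $175,000 maximum.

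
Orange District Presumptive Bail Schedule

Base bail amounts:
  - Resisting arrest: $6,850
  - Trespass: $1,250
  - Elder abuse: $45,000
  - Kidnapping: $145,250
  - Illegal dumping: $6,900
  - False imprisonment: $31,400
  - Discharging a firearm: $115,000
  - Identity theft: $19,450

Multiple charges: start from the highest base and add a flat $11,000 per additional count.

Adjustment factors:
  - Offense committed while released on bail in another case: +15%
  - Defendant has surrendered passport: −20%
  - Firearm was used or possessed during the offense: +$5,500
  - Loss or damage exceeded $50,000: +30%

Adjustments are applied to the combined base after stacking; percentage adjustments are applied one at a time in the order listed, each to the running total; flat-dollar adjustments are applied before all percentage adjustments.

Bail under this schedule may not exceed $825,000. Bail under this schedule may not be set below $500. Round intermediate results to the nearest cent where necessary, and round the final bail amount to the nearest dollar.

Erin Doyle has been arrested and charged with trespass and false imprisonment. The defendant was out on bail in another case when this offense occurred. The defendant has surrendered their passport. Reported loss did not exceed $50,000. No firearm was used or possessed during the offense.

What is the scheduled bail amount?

$39,008

Base amounts from the schedule: trespass $1,250; false imprisonment $31,400.
Stacking rule: highest base plus $11,000 per additional charge. Highest is false imprisonment at $31,400; 1 additional charge → +$11,000. Combined base = $42,400.
Offense committed while released on bail in another case (+15%): $42,400 × 1.15 = $48,760.
Defendant has surrendered passport (−20%): $48,760 × 0.8 = $39,008.
$39,008 is within the $825,000 maximum.
$39,008 is at or above the $500 minimum.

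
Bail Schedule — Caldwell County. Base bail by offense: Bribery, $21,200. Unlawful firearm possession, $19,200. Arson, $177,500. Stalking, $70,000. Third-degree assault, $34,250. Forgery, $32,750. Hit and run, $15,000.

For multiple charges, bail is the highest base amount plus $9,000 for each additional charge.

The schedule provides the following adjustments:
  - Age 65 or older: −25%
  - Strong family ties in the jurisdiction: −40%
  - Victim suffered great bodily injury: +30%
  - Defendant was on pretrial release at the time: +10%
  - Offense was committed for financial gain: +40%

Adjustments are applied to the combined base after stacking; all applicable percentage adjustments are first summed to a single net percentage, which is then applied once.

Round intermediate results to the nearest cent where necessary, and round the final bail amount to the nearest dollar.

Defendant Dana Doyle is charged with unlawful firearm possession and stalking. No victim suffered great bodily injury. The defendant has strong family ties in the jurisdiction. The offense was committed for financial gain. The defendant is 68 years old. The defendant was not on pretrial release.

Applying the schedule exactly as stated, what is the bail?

Base amounts from the schedule: unlawful firearm possession $19,200; stalking $70,000.
Stacking rule: highest base plus $9,000 per additional charge. Highest is stalking at $70,000; 1 additional charge → +$9,000. Combined base = $79,000.
Net percentage adjustment: −25% −40% +40% = −25%. $79,000 × 0.75 = $59,250.

$59,250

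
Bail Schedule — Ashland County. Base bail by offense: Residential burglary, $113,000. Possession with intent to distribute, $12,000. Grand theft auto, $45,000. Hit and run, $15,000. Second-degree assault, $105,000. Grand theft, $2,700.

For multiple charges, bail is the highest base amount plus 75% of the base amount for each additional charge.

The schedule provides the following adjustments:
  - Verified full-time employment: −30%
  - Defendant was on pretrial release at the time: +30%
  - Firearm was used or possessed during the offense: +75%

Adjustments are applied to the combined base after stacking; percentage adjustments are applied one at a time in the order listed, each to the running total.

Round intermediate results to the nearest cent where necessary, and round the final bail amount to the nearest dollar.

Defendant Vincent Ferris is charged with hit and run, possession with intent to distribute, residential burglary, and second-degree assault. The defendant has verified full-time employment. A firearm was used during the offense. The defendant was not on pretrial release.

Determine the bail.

$259,700

Base amounts from the schedule: hit and run $15,000; possession with intent to distribute $12,000; residential burglary $113,000; second-degree assault $105,000.
Stacking rule: highest base plus 75% of each additional charge. Highest is residential burglary at $113,000. Additional: $15,000 × 75% = $11,250; $12,000 × 75% = $9,000; $105,000 × 75% = $78,750. Combined base = $113,000 + $99,000 = $212,000.
Verified full-time employment (−30%): $212,000 × 0.7 = $148,400.
Firearm was used or possessed during the offense (+75%): $148,400 × 1.75 = $259,700.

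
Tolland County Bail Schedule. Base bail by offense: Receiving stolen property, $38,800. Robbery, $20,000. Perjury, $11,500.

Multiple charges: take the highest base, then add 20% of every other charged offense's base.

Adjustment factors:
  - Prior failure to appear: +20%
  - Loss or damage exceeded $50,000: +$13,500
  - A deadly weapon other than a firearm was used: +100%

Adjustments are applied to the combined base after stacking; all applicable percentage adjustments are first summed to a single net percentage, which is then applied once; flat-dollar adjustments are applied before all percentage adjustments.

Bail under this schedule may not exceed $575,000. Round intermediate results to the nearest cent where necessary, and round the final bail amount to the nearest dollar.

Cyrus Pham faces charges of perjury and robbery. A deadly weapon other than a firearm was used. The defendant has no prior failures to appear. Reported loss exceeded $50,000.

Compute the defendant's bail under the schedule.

Base amounts from the schedule: perjury $11,500; robbery $20,000.
Stacking rule: highest base plus 20% of each additional charge. Highest is robbery at $20,000. Additional: $11,500 × 20% = $2,300. Combined base = $20,000 + $2,300 = $22,300.
Loss or damage exceeded $50,000 (+$13,500 flat): $22,300 + $13,500 = $35,800.
A deadly weapon other than a firearm was used (+100%): $35,800 × 2 = $71,600.
$71,600 is within the $575,000 maximum.

$71,600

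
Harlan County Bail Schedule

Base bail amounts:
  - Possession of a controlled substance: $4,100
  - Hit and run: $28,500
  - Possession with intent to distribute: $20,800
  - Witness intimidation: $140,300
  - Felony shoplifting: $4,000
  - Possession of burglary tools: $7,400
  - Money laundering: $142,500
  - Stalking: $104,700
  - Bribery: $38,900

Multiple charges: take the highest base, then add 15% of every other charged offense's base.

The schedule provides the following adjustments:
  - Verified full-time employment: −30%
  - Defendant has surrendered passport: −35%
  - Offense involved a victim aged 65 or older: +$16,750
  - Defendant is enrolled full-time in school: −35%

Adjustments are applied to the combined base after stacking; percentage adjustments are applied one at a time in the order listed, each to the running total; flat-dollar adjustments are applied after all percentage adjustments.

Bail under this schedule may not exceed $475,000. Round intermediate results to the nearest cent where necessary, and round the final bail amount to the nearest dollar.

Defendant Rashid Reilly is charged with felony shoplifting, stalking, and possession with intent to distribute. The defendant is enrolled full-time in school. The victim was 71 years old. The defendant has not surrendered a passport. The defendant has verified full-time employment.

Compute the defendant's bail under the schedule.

$66,081

Base amounts from the schedule: felony shoplifting $4,000; stalking $104,700; possession with intent to distribute $20,800.
Stacking rule: highest base plus 15% of each additional charge. Highest is stalking at $104,700. Additional: $4,000 × 15% = $600; $20,800 × 15% = $3,120. Combined base = $104,700 + $3,720 = $108,420.
Verified full-time employment (−30%): $108,420 × 0.7 = $75,894.
Defendant is enrolled full-time in school (−35%): $75,894 × 0.65 = $49,331.10.
Offense involved a victim aged 65 or older (+$16,750 flat): $49,331.10 + $16,750 = $66,081.10.
$66,081.10 is within the $475,000 maximum.
Rounded to the nearest dollar: $66,081.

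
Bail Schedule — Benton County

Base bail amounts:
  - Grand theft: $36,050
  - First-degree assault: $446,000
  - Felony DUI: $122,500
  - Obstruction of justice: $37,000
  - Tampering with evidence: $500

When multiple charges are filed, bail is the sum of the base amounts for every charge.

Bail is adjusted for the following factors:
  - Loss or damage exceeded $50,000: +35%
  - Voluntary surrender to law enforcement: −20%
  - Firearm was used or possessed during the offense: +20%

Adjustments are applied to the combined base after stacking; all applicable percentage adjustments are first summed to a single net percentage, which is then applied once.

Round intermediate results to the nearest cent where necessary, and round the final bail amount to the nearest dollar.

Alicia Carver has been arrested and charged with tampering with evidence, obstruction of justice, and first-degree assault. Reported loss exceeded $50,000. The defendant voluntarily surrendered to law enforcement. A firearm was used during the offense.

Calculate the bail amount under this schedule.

$652,725

Base amounts from the schedule: tampering with evidence $500; obstruction of justice $37,000; first-degree assault $446,000.
Stacking rule: sum of all bases. $500 + $37,000 + $446,000 = $483,500.
Net percentage adjustment: +35% −20% +20% = +35%. $483,500 × 1.35 = $652,725.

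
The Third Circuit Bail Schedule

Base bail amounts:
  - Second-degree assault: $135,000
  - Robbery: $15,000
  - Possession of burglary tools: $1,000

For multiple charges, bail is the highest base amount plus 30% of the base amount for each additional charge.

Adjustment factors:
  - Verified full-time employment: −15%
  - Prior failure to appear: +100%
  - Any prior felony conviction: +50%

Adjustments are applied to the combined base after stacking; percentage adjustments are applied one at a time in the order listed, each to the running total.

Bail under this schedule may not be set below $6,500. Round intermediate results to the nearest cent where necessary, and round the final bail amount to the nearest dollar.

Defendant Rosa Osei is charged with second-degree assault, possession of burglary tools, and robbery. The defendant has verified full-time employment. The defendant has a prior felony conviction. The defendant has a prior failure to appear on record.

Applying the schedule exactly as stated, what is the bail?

Base amounts from the schedule: second-degree assault $135,000; possession of burglary tools $1,000; robbery $15,000.
Stacking rule: highest base plus 30% of each additional charge. Highest is second-degree assault at $135,000. Additional: $1,000 × 30% = $300; $15,000 × 30% = $4,500. Combined base = $135,000 + $4,800 = $139,800.
Verified full-time employment (−15%): $139,800 × 0.85 = $118,830.
Prior failure to appear (+100%): $118,830 × 2 = $237,660.
Any prior felony conviction (+50%): $237,660 × 1.5 = $356,490.
$356,490 is at or above the $6,500 minimum.

$356,490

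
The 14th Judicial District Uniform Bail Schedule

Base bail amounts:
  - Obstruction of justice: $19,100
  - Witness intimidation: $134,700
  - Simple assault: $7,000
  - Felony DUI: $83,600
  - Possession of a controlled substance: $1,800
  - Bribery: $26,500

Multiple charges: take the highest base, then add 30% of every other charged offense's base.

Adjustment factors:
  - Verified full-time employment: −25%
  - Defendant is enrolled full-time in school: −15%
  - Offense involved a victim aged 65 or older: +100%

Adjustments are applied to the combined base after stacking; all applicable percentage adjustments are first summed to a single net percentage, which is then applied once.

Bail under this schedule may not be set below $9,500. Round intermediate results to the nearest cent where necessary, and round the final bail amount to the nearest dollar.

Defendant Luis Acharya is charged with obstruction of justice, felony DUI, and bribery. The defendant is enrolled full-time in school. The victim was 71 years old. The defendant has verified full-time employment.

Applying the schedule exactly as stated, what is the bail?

$155,648

Base amounts from the schedule: obstruction of justice $19,100; felony DUI $83,600; bribery $26,500.
Stacking rule: highest base plus 30% of each additional charge. Highest is felony DUI at $83,600. Additional: $19,100 × 30% = $5,730; $26,500 × 30% = $7,950. Combined base = $83,600 + $13,680 = $97,280.
Net percentage adjustment: −25% −15% +100% = +60%. $97,280 × 1.6 = $155,648.
$155,648 is at or above the $9,500 minimum.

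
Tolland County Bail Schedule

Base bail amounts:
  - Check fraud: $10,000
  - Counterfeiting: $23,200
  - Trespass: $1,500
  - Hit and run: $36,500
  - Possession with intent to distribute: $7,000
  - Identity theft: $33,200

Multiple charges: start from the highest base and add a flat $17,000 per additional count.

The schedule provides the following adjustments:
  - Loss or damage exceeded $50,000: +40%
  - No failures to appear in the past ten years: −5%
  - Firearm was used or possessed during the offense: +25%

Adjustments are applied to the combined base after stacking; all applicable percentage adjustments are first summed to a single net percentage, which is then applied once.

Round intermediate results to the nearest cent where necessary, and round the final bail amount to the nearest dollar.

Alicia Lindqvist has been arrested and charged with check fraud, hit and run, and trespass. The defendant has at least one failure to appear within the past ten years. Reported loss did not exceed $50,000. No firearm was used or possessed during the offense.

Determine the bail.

$70,500

Base amounts from the schedule: check fraud $10,000; hit and run $36,500; trespass $1,500.
Stacking rule: highest base plus $17,000 per additional charge. Highest is hit and run at $36,500; 2 additional charges → +$34,000. Combined base = $70,500.
No adjustment factors apply to this defendant.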